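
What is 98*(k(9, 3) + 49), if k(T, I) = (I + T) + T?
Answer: 6860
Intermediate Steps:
k(T, I) = I + 2*T
98*(k(9, 3) + 49) = 98*((3 + 2*9) + 49) = 98*((3 + 18) + 49) = 98*(21 + 49) = 98*70 = 6860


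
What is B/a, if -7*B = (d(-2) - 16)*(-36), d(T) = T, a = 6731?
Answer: -648/47117 ≈ -0.013753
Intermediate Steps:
B = -648/7 (B = -(-2 - 16)*(-36)/7 = -(-18)*(-36)/7 = -⅐*648 = -648/7 ≈ -92.571)
B/a = -648/7/6731 = -648/7*1/6731 = -648/47117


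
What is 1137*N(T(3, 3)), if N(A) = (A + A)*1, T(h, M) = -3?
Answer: -6822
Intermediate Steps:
N(A) = 2*A (N(A) = (2*A)*1 = 2*A)
1137*N(T(3, 3)) = 1137*(2*(-3)) = 1137*(-6) = -6822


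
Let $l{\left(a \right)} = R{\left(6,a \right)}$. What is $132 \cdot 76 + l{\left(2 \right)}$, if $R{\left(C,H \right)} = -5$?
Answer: $10027$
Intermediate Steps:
$l{\left(a \right)} = -5$
$132 \cdot 76 + l{\left(2 \right)} = 132 \cdot 76 - 5 = 10032 - 5 = 10027$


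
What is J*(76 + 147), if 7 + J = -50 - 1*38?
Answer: -21185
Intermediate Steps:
J = -95 (J = -7 + (-50 - 1*38) = -7 + (-50 - 38) = -7 - 88 = -95)
J*(76 + 147) = -95*(76 + 147) = -95*223 = -21185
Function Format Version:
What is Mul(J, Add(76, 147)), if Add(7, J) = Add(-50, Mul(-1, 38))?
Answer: -21185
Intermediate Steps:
J = -95 (J = Add(-7, Add(-50, Mul(-1, 38))) = Add(-7, Add(-50, -38)) = Add(-7, -88) = -95)
Mul(J, Add(76, 147)) = Mul(-95, Add(76, 147)) = Mul(-95, 223) = -21185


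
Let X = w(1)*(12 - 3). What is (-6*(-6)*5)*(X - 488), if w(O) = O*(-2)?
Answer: -91080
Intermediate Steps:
w(O) = -2*O
X = -18 (X = (-2*1)*(12 - 3) = -2*9 = -18)
(-6*(-6)*5)*(X - 488) = (-6*(-6)*5)*(-18 - 488) = (36*5)*(-506) = 180*(-506) = -91080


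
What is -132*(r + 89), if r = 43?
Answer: -17424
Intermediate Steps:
-132*(r + 89) = -132*(43 + 89) = -132*132 = -17424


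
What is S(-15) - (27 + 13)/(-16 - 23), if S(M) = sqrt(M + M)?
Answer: 40/39 + I*sqrt(30) ≈ 1.0256 + 5.4772*I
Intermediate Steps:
S(M) = sqrt(2)*sqrt(M) (S(M) = sqrt(2*M) = sqrt(2)*sqrt(M))
S(-15) - (27 + 13)/(-16 - 23) = sqrt(2)*sqrt(-15) - (27 + 13)/(-16 - 23) = sqrt(2)*(I*sqrt(15)) - 40/(-39) = I*sqrt(30) - 40*(-1)/39 = I*sqrt(30) - 1*(-40/39) = I*sqrt(30) + 40/39 = 40/39 + I*sqrt(30)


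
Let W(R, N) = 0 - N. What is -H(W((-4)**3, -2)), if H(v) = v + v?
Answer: -4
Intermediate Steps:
W(R, N) = -N
H(v) = 2*v
-H(W((-4)**3, -2)) = -2*(-1*(-2)) = -2*2 = -1*4 = -4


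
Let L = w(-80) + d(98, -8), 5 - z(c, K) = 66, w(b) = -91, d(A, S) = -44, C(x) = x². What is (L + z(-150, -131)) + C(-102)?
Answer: 10208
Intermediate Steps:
z(c, K) = -61 (z(c, K) = 5 - 1*66 = 5 - 66 = -61)
L = -135 (L = -91 - 44 = -135)
(L + z(-150, -131)) + C(-102) = (-135 - 61) + (-102)² = -196 + 10404 = 10208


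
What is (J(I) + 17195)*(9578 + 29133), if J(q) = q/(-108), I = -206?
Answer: 35948312063/54 ≈ 6.6571e+8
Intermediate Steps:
J(q) = -q/108 (J(q) = q*(-1/108) = -q/108)
(J(I) + 17195)*(9578 + 29133) = (-1/108*(-206) + 17195)*(9578 + 29133) = (103/54 + 17195)*38711 = (928633/54)*38711 = 35948312063/54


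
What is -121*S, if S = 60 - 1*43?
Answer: -2057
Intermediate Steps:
S = 17 (S = 60 - 43 = 17)
-121*S = -121*17 = -2057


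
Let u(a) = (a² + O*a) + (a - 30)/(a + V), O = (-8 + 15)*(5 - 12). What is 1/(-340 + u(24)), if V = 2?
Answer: -13/12223 ≈ -0.0010636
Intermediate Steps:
O = -49 (O = 7*(-7) = -49)
u(a) = a² - 49*a + (-30 + a)/(2 + a) (u(a) = (a² - 49*a) + (a - 30)/(a + 2) = (a² - 49*a) + (-30 + a)/(2 + a) = a² - 49*a + (-30 + a)/(2 + a))
1/(-340 + u(24)) = 1/(-340 + (-30 + 24³ - 97*24 - 47*24²)/(2 + 24)) = 1/(-340 + (-30 + 13824 - 2328 - 47*576)/26) = 1/(-340 + (-30 + 13824 - 2328 - 27072)/26) = 1/(-340 + (1/26)*(-15606)) = 1/(-340 - 7803/13) = 1/(-12223/13) = -13/12223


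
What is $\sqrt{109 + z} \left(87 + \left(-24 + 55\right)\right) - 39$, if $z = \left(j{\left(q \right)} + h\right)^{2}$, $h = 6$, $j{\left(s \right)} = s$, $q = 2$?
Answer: $-39 + 118 \sqrt{173} \approx 1513.0$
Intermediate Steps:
$z = 64$ ($z = \left(2 + 6\right)^{2} = 8^{2} = 64$)
$\sqrt{109 + z} \left(87 + \left(-24 + 55\right)\right) - 39 = \sqrt{109 + 64} \left(87 + \left(-24 + 55\right)\right) - 39 = \sqrt{173} \left(87 + 31\right) - 39 = \sqrt{173} \cdot 118 - 39 = 118 \sqrt{173} - 39 = -39 + 118 \sqrt{173}$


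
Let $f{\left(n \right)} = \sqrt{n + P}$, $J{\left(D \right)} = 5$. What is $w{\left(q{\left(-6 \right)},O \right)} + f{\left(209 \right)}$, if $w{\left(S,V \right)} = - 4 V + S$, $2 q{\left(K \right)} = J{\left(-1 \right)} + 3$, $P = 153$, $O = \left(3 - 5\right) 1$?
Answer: $12 + \sqrt{362} \approx 31.026$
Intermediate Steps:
$O = -2$ ($O = \left(-2\right) 1 = -2$)
$q{\left(K \right)} = 4$ ($q{\left(K \right)} = \frac{5 + 3}{2} = \frac{1}{2} \cdot 8 = 4$)
$f{\left(n \right)} = \sqrt{153 + n}$ ($f{\left(n \right)} = \sqrt{n + 153} = \sqrt{153 + n}$)
$w{\left(S,V \right)} = S - 4 V$
$w{\left(q{\left(-6 \right)},O \right)} + f{\left(209 \right)} = \left(4 - -8\right) + \sqrt{153 + 209} = \left(4 + 8\right) + \sqrt{362} = 12 + \sqrt{362}$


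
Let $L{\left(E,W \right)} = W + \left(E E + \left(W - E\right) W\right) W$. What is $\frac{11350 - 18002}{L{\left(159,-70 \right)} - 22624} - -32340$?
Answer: $\frac{23563443103}{728616} \approx 32340.0$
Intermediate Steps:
$L{\left(E,W \right)} = W + W \left(E^{2} + W \left(W - E\right)\right)$ ($L{\left(E,W \right)} = W + \left(E^{2} + W \left(W - E\right)\right) W = W + W \left(E^{2} + W \left(W - E\right)\right)$)
$\frac{11350 - 18002}{L{\left(159,-70 \right)} - 22624} - -32340 = \frac{11350 - 18002}{- 70 \left(1 + 159^{2} + \left(-70\right)^{2} - 159 \left(-70\right)\right) - 22624} - -32340 = - \frac{6652}{- 70 \left(1 + 25281 + 4900 + 11130\right) - 22624} + 32340 = - \frac{6652}{\left(-70\right) 41312 - 22624} + 32340 = - \frac{6652}{-2891840 - 22624} + 32340 = - \frac{6652}{-2914464} + 32340 = \left(-6652\right) \left(- \frac{1}{2914464}\right) + 32340 = \frac{1663}{728616} + 32340 = \frac{23563443103}{728616}$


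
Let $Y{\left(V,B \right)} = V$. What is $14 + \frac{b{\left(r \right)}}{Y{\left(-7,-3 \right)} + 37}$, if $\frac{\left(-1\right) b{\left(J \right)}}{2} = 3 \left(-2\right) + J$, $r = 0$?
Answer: $\frac{72}{5} \approx 14.4$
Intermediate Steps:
$b{\left(J \right)} = 12 - 2 J$ ($b{\left(J \right)} = - 2 \left(3 \left(-2\right) + J\right) = - 2 \left(-6 + J\right) = 12 - 2 J$)
$14 + \frac{b{\left(r \right)}}{Y{\left(-7,-3 \right)} + 37} = 14 + \frac{12 - 0}{-7 + 37} = 14 + \frac{12 + 0}{30} = 14 + \frac{1}{30} \cdot 12 = 14 + \frac{2}{5} = \frac{72}{5}$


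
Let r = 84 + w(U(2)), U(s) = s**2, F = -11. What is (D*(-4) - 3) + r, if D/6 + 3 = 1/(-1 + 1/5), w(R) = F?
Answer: 172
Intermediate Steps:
w(R) = -11
D = -51/2 (D = -18 + 6/(-1 + 1/5) = -18 + 6/(-4/5) = -18 + 6*(-5/4) = -18 - 15/2 = -51/2 ≈ -25.500)
r = 73 (r = 84 - 11 = 73)
(D*(-4) - 3) + r = (-51/2*(-4) - 3) + 73 = (102 - 3) + 73 = 99 + 73 = 172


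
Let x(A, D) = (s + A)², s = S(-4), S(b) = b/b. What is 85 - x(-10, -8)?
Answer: 4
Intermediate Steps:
S(b) = 1
s = 1
x(A, D) = (1 + A)²
85 - x(-10, -8) = 85 - (1 - 10)² = 85 - 1*(-9)² = 85 - 1*81 = 85 - 81 = 4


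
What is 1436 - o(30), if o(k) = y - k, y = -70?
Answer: 1536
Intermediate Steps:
o(k) = -70 - k
1436 - o(30) = 1436 - (-70 - 1*30) = 1436 - (-70 - 30) = 1436 - 1*(-100) = 1436 + 100 = 1536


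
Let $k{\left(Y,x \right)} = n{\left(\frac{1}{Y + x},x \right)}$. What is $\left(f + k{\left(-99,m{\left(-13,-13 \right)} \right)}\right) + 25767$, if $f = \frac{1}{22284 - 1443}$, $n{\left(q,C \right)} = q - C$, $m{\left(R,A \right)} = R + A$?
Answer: $\frac{67193968409}{2605125} \approx 25793.0$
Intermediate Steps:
$m{\left(R,A \right)} = A + R$
$k{\left(Y,x \right)} = \frac{1}{Y + x} - x$
$f = \frac{1}{20841} \approx 4.7982 \cdot 10^{-5}$
$\left(f + k{\left(-99,m{\left(-13,-13 \right)} \right)}\right) + 25767 = \left(\frac{1}{20841} + \frac{1 - \left(-13 - 13\right) \left(-99 - 26\right)}{-99 - 26}\right) + 25767 = \left(\frac{1}{20841} + \frac{1 - - 26 \left(-99 - 26\right)}{-99 - 26}\right) + 25767 = \left(\frac{1}{20841} + \frac{1 - \left(-26\right) \left(-125\right)}{-125}\right) + 25767 = \left(\frac{1}{20841} - \frac{1 - 3250}{125}\right) + 25767 = \left(\frac{1}{20841} - - \frac{3249}{125}\right) + 25767 = \left(\frac{1}{20841} + \frac{3249}{125}\right) + 25767 = \frac{67712534}{2605125} + 25767 = \frac{67193968409}{2605125}$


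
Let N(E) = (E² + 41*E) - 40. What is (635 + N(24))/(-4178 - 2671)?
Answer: -2155/6849 ≈ -0.31464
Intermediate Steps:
N(E) = -40 + E² + 41*E
(635 + N(24))/(-4178 - 2671) = (635 + (-40 + 24² + 41*24))/(-4178 - 2671) = (635 + (-40 + 576 + 984))/(-6849) = (635 + 1520)*(-1/6849) = 2155*(-1/6849) = -2155/6849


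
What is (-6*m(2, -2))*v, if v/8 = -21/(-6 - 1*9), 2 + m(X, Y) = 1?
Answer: 336/5 ≈ 67.200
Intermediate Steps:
m(X, Y) = -1 (m(X, Y) = -2 + 1 = -1)
v = 56/5 (v = 8*(-21/(-6 - 1*9)) = 8*(-21/(-6 - 9)) = 8*(-21/(-15)) = 8*(-21*(-1/15)) = 8*(7/5) = 56/5 ≈ 11.200)
(-6*m(2, -2))*v = -6*(-1)*(56/5) = 6*(56/5) = 336/5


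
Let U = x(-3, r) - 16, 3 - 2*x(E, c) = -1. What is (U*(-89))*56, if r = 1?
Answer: 69776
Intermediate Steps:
x(E, c) = 2 (x(E, c) = 3/2 - ½*(-1) = 3/2 + ½ = 2)
U = -14 (U = 2 - 16 = -14)
(U*(-89))*56 = -14*(-89)*56 = 1246*56 = 69776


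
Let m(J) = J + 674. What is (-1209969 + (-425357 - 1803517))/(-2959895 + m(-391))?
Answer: 3438843/2959612 ≈ 1.1619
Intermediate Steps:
m(J) = 674 + J
(-1209969 + (-425357 - 1803517))/(-2959895 + m(-391)) = (-1209969 + (-425357 - 1803517))/(-2959895 + (674 - 391)) = (-1209969 - 2228874)/(-2959895 + 283) = -3438843/(-2959612) = -3438843*(-1/2959612) = 3438843/2959612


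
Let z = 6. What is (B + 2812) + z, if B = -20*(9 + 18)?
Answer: 2278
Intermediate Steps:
B = -540 (B = -20*27 = -540)
(B + 2812) + z = (-540 + 2812) + 6 = 2272 + 6 = 2278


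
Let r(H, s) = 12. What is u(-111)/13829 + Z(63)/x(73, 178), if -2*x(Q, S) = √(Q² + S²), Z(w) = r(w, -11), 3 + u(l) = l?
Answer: -114/13829 - 24*√37013/37013 ≈ -0.13299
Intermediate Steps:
u(l) = -3 + l
Z(w) = 12
x(Q, S) = -√(Q² + S²)/2
u(-111)/13829 + Z(63)/x(73, 178) = (-3 - 111)/13829 + 12/((-√(73² + 178²)/2)) = -114*1/13829 + 12/((-√(5329 + 31684)/2)) = -114/13829 + 12/((-√37013/2)) = -114/13829 + 12*(-2*√37013/37013) = -114/13829 - 24*√37013/37013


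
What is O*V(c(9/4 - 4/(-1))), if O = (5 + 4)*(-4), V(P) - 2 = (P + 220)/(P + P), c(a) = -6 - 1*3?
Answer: 350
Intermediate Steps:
c(a) = -9 (c(a) = -6 - 3 = -9)
V(P) = 2 + (220 + P)/(2*P) (V(P) = 2 + (P + 220)/(P + P) = 2 + (220 + P)/((2*P)) = 2 + (220 + P)*(1/(2*P)) = 2 + (220 + P)/(2*P))
O = -36 (O = 9*(-4) = -36)
O*V(c(9/4 - 4/(-1))) = -36*(5/2 + 110/(-9)) = -36*(5/2 + 110*(-⅑)) = -36*(5/2 - 110/9) = -36*(-175/18) = 350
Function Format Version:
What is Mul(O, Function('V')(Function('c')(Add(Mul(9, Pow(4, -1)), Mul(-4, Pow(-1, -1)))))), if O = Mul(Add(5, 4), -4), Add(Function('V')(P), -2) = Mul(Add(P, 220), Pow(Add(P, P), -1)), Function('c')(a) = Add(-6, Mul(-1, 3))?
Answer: 350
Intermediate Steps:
Function('c')(a) = -9 (Function('c')(a) = Add(-6, -3) = -9)
Function('V')(P) = Add(2, Mul(Rational(1, 2), Pow(P, -1), Add(220, P))) (Function('V')(P) = Add(2, Mul(Add(P, 220), Pow(Add(P, P), -1))) = Add(2, Mul(Add(220, P), Pow(Mul(2, P), -1))) = Add(2, Mul(Add(220, P), Mul(Rational(1, 2), Pow(P, -1)))) = Add(2, Mul(Rational(1, 2), Pow(P, -1), Add(220, P))))
O = -36 (O = Mul(9, -4) = -36)
Mul(O, Function('V')(Function('c')(Add(Mul(9, Pow(4, -1)), Mul(-4, Pow(-1, -1)))))) = Mul(-36, Add(Rational(5, 2), Mul(110, Pow(-9, -1)))) = Mul(-36, Add(Rational(5, 2), Mul(110, Rational(-1, 9)))) = Mul(-36, Add(Rational(5, 2), Rational(-110, 9))) = Mul(-36, Rational(-175, 18)) = 350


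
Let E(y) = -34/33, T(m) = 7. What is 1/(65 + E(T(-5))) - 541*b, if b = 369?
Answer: -421416786/2111 ≈ -1.9963e+5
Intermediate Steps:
E(y) = -34/33 (E(y) = -34*1/33 = -34/33)
1/(65 + E(T(-5))) - 541*b = 1/(65 - 34/33) - 541*369 = 1/(2111/33) - 199629 = 33/2111 - 199629 = -421416786/2111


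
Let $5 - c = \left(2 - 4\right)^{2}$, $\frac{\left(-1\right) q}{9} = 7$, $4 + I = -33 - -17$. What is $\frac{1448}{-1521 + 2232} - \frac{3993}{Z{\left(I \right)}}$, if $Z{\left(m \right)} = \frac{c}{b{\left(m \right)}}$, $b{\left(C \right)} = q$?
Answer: $\frac{178859897}{711} \approx 2.5156 \cdot 10^{5}$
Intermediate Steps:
$I = -20$ ($I = -4 - 16 = -20$)
$q = -63$ ($q = \left(-9\right) 7 = -63$)
$b{\left(C \right)} = -63$
$c = 1$ ($c = 5 - \left(2 - 4\right)^{2} = 5 - \left(-2\right)^{2} = 5 - 4 = 1$)
$Z{\left(m \right)} = - \frac{1}{63}$ ($Z{\left(m \right)} = 1 \frac{1}{-63} = 1 \left(- \frac{1}{63}\right) = - \frac{1}{63}$)
$\frac{1448}{-1521 + 2232} - \frac{3993}{Z{\left(I \right)}} = \frac{1448}{-1521 + 2232} - \frac{3993}{- \frac{1}{63}} = \frac{1448}{711} - -251559 = 1448 \cdot \frac{1}{711} + 251559 = \frac{1448}{711} + 251559 = \frac{178859897}{711}$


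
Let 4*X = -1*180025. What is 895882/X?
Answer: -3583528/180025 ≈ -19.906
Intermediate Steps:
X = -180025/4 (X = (-1*180025)/4 = (1/4)*(-180025) = -180025/4 ≈ -45006.)
895882/X = 895882/(-180025/4) = 895882*(-4/180025) = -3583528/180025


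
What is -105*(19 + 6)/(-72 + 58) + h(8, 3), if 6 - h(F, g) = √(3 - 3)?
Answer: 387/2 ≈ 193.50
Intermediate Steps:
h(F, g) = 6 (h(F, g) = 6 - √(3 - 3) = 6 - √0 = 6 - 1*0 = 6 + 0 = 6)
-105*(19 + 6)/(-72 + 58) + h(8, 3) = -105*(19 + 6)/(-72 + 58) + 6 = -2625/(-14) + 6 = -2625*(-1)/14 + 6 = -105*(-25/14) + 6 = 375/2 + 6 = 387/2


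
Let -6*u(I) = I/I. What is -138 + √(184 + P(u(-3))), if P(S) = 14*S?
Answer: -138 + √1635/3 ≈ -124.52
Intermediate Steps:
u(I) = -⅙ (u(I) = -I/(6*I) = -⅙*1 = -⅙)
-138 + √(184 + P(u(-3))) = -138 + √(184 + 14*(-⅙)) = -138 + √(184 - 7/3) = -138 + √(545/3) = -138 + √1635/3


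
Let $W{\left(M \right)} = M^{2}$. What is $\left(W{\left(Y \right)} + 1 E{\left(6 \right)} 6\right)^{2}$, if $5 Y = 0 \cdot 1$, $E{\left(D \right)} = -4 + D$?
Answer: $144$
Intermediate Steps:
$Y = 0$ ($Y = \frac{0 \cdot 1}{5} = \frac{1}{5} \cdot 0 = 0$)
$\left(W{\left(Y \right)} + 1 E{\left(6 \right)} 6\right)^{2} = \left(0^{2} + 1 \left(-4 + 6\right) 6\right)^{2} = \left(0 + 1 \cdot 2 \cdot 6\right)^{2} = \left(0 + 2 \cdot 6\right)^{2} = \left(0 + 12\right)^{2} = 12^{2} = 144$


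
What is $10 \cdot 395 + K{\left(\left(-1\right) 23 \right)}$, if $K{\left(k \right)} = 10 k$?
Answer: $3720$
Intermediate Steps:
$10 \cdot 395 + K{\left(\left(-1\right) 23 \right)} = 10 \cdot 395 + 10 \left(\left(-1\right) 23\right) = 3950 + 10 \left(-23\right) = 3950 - 230 = 3720$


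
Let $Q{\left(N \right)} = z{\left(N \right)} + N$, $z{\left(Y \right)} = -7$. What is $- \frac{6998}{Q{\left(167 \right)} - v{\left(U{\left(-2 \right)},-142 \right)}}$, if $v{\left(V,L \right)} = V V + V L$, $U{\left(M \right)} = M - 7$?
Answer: $\frac{6998}{1199} \approx 5.8365$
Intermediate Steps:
$Q{\left(N \right)} = -7 + N$
$U{\left(M \right)} = -7 + M$ ($U{\left(M \right)} = M - 7 = -7 + M$)
$v{\left(V,L \right)} = V^{2} + L V$
$- \frac{6998}{Q{\left(167 \right)} - v{\left(U{\left(-2 \right)},-142 \right)}} = - \frac{6998}{\left(-7 + 167\right) - \left(-7 - 2\right) \left(-142 - 9\right)} = - \frac{6998}{160 - - 9 \left(-142 - 9\right)} = - \frac{6998}{160 - \left(-9\right) \left(-151\right)} = - \frac{6998}{160 - 1359} = - \frac{6998}{-1199} = \left(-6998\right) \left(- \frac{1}{1199}\right) = \frac{6998}{1199}$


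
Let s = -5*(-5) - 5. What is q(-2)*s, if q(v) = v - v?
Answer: 0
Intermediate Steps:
q(v) = 0
s = 20 (s = 25 - 5 = 20)
q(-2)*s = 0*20 = 0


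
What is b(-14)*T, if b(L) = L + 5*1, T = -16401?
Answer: 147609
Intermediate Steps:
b(L) = 5 + L (b(L) = L + 5 = 5 + L)
b(-14)*T = (5 - 14)*(-16401) = -9*(-16401) = 147609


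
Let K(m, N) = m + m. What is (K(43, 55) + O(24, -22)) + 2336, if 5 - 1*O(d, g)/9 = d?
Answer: 2251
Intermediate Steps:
O(d, g) = 45 - 9*d
K(m, N) = 2*m
(K(43, 55) + O(24, -22)) + 2336 = (2*43 + (45 - 9*24)) + 2336 = (86 + (45 - 216)) + 2336 = (86 - 171) + 2336 = -85 + 2336 = 2251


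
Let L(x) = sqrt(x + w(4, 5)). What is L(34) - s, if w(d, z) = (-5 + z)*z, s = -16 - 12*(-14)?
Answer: -152 + sqrt(34) ≈ -146.17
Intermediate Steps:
s = 152 (s = -16 + 168 = 152)
w(d, z) = z*(-5 + z)
L(x) = sqrt(x) (L(x) = sqrt(x + 5*(-5 + 5)) = sqrt(x + 5*0) = sqrt(x + 0) = sqrt(x))
L(34) - s = sqrt(34) - 1*152 = sqrt(34) - 152 = -152 + sqrt(34)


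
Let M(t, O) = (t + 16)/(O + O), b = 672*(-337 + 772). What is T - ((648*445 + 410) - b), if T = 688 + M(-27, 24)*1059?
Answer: 63925/16 ≈ 3995.3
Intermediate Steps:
b = 292320 (b = 672*435 = 292320)
M(t, O) = (16 + t)/(2*O) (M(t, O) = (16 + t)/((2*O)) = (16 + t)*(1/(2*O)) = (16 + t)/(2*O))
T = 7125/16 (T = 688 + ((½)*(16 - 27)/24)*1059 = 688 + ((½)*(1/24)*(-11))*1059 = 688 - 11/48*1059 = 688 - 3883/16 = 7125/16 ≈ 445.31)
T - ((648*445 + 410) - b) = 7125/16 - ((648*445 + 410) - 1*292320) = 7125/16 - ((288360 + 410) - 292320) = 7125/16 - (288770 - 292320) = 7125/16 - 1*(-3550) = 7125/16 + 3550 = 63925/16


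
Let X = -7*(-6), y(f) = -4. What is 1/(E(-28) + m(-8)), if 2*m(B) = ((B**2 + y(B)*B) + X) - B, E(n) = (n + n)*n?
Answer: 1/1641 ≈ 0.00060938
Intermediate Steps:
X = 42
E(n) = 2*n**2 (E(n) = (2*n)*n = 2*n**2)
m(B) = 21 + B**2/2 - 5*B/2 (m(B) = (((B**2 - 4*B) + 42) - B)/2 = ((42 + B**2 - 4*B) - B)/2 = (42 + B**2 - 5*B)/2 = 21 + B**2/2 - 5*B/2)
1/(E(-28) + m(-8)) = 1/(2*(-28)**2 + (21 + (1/2)*(-8)**2 - 5/2*(-8))) = 1/(2*784 + (21 + (1/2)*64 + 20)) = 1/(1568 + (21 + 32 + 20)) = 1/(1568 + 73) = 1/1641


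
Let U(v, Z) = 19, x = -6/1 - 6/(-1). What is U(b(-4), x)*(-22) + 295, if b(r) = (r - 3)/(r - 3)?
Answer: -123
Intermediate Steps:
x = 0 (x = -6*1 - 6*(-1) = -6 + 6 = 0)
b(r) = 1 (b(r) = (-3 + r)/(-3 + r) = 1)
U(b(-4), x)*(-22) + 295 = 19*(-22) + 295 = -418 + 295 = -123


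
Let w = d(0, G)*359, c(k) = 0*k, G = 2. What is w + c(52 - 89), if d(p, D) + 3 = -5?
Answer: -2872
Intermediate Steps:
d(p, D) = -8 (d(p, D) = -3 - 5 = -8)
c(k) = 0
w = -2872 (w = -8*359 = -2872)
w + c(52 - 89) = -2872 + 0 = -2872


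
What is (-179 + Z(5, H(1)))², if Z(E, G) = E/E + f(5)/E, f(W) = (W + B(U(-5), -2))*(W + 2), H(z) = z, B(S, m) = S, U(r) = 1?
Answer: 719104/25 ≈ 28764.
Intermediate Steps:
f(W) = (1 + W)*(2 + W) (f(W) = (W + 1)*(W + 2) = (1 + W)*(2 + W))
Z(E, G) = 1 + 42/E (Z(E, G) = E/E + (2 + 5² + 3*5)/E = 1 + (2 + 25 + 15)/E = 1 + 42/E)
(-179 + Z(5, H(1)))² = (-179 + (42 + 5)/5)² = (-179 + (⅕)*47)² = (-179 + 47/5)² = (-848/5)² = 719104/25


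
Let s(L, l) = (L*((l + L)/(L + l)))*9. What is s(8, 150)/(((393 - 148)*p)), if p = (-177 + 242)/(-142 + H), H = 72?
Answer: -144/455 ≈ -0.31648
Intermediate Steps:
s(L, l) = 9*L (s(L, l) = (L*((L + l)/(L + l)))*9 = (L*1)*9 = L*9 = 9*L)
p = -13/14 (p = (-177 + 242)/(-142 + 72) = 65/(-70) = 65*(-1/70) = -13/14 ≈ -0.92857)
s(8, 150)/(((393 - 148)*p)) = (9*8)/(((393 - 148)*(-13/14))) = 72/((245*(-13/14))) = 72/(-455/2) = 72*(-2/455) = -144/455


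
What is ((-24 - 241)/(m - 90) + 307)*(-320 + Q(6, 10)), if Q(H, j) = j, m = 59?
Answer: -97820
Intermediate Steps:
((-24 - 241)/(m - 90) + 307)*(-320 + Q(6, 10)) = ((-24 - 241)/(59 - 90) + 307)*(-320 + 10) = (-265/(-31) + 307)*(-310) = (-265*(-1/31) + 307)*(-310) = (265/31 + 307)*(-310) = (9782/31)*(-310) = -97820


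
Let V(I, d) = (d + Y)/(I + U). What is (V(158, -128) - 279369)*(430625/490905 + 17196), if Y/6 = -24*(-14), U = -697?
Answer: -36320467093417597/7559937 ≈ -4.8043e+9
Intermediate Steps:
Y = 2016 (Y = 6*(-24*(-14)) = 6*336 = 2016)
V(I, d) = (2016 + d)/(-697 + I) (V(I, d) = (d + 2016)/(I - 697) = (2016 + d)/(-697 + I))
(V(158, -128) - 279369)*(430625/490905 + 17196) = ((2016 - 128)/(-697 + 158) - 279369)*(430625/490905 + 17196) = (1888/(-539) - 279369)*(430625*(1/490905) + 17196) = (-1/539*1888 - 279369)*(86125/98181 + 17196) = (-1888/539 - 279369)*(1688406601/98181) = -150581779/539*1688406601/98181 = -36320467093417597/7559937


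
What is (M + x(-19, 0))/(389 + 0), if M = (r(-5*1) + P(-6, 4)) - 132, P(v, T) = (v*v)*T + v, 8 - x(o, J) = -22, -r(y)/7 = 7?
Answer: -13/389 ≈ -0.033419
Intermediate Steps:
r(y) = -49 (r(y) = -7*7 = -49)
x(o, J) = 30 (x(o, J) = 8 - 1*(-22) = 8 + 22 = 30)
P(v, T) = v + T*v² (P(v, T) = v²*T + v = T*v² + v = v + T*v²)
M = -43 (M = (-49 - 6*(1 + 4*(-6))) - 132 = (-49 - 6*(1 - 24)) - 132 = (-49 - 6*(-23)) - 132 = (-49 + 138) - 132 = 89 - 132 = -43)
(M + x(-19, 0))/(389 + 0) = (-43 + 30)/(389 + 0) = -13/389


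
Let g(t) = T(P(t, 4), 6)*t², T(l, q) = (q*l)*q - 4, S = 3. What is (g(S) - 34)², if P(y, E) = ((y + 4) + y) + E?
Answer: 19945156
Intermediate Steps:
P(y, E) = 4 + E + 2*y (P(y, E) = ((4 + y) + y) + E = (4 + 2*y) + E = 4 + E + 2*y)
T(l, q) = -4 + l*q² (T(l, q) = (l*q)*q - 4 = l*q² - 4 = -4 + l*q²)
g(t) = t²*(284 + 72*t) (g(t) = (-4 + (4 + 4 + 2*t)*6²)*t² = (-4 + (8 + 2*t)*36)*t² = (-4 + (288 + 72*t))*t² = (284 + 72*t)*t² = t²*(284 + 72*t))
(g(S) - 34)² = (3²*(284 + 72*3) - 34)² = (9*(284 + 216) - 34)² = (9*500 - 34)² = (4500 - 34)² = 4466² = 19945156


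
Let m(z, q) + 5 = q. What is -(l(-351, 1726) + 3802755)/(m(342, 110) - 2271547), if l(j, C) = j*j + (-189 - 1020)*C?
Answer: 919611/1135721 ≈ 0.80972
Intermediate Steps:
l(j, C) = j² - 1209*C
m(z, q) = -5 + q
-(l(-351, 1726) + 3802755)/(m(342, 110) - 2271547) = -(((-351)² - 1209*1726) + 3802755)/((-5 + 110) - 2271547) = -((123201 - 2086734) + 3802755)/(105 - 2271547) = -(-1963533 + 3802755)/(-2271442) = -1839222*(-1)/2271442 = -1*(-919611/1135721) = 919611/1135721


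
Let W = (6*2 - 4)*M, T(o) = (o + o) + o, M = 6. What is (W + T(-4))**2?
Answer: 1296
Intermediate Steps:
T(o) = 3*o (T(o) = 2*o + o = 3*o)
W = 48 (W = (6*2 - 4)*6 = (12 - 4)*6 = 8*6 = 48)
(W + T(-4))**2 = (48 + 3*(-4))**2 = (48 - 12)**2 = 36**2 = 1296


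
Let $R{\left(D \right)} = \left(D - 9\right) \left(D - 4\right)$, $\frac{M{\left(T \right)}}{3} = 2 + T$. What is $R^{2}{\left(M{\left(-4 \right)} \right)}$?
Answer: $22500$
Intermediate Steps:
$M{\left(T \right)} = 6 + 3 T$ ($M{\left(T \right)} = 3 \left(2 + T\right) = 6 + 3 T$)
$R{\left(D \right)} = \left(-9 + D\right) \left(-4 + D\right)$ ($R{\left(D \right)} = \left(D - 9\right) \left(-4 + D\right) = \left(-9 + D\right) \left(-4 + D\right)$)
$R^{2}{\left(M{\left(-4 \right)} \right)} = \left(36 + \left(6 + 3 \left(-4\right)\right)^{2} - 13 \left(6 + 3 \left(-4\right)\right)\right)^{2} = \left(36 + \left(6 - 12\right)^{2} - 13 \left(6 - 12\right)\right)^{2} = \left(36 + \left(-6\right)^{2} - -78\right)^{2} = \left(36 + 36 + 78\right)^{2} = 150^{2} = 22500$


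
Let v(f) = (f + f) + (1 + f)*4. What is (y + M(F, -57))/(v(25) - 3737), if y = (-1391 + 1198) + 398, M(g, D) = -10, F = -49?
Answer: -195/3583 ≈ -0.054424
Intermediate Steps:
y = 205 (y = -193 + 398 = 205)
v(f) = 4 + 6*f (v(f) = 2*f + (4 + 4*f) = 4 + 6*f)
(y + M(F, -57))/(v(25) - 3737) = (205 - 10)/((4 + 6*25) - 3737) = 195/((4 + 150) - 3737) = 195/(154 - 3737) = 195/(-3583) = 195*(-1/3583) = -195/3583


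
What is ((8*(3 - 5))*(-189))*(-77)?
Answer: -232848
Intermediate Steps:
((8*(3 - 5))*(-189))*(-77) = ((8*(-2))*(-189))*(-77) = -16*(-189)*(-77) = 3024*(-77) = -232848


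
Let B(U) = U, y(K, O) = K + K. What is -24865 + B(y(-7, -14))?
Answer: -24879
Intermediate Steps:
y(K, O) = 2*K
-24865 + B(y(-7, -14)) = -24865 + 2*(-7) = -24865 - 14 = -24879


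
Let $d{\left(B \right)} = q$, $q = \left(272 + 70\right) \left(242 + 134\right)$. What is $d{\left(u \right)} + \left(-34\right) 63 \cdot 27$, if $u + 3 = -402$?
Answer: $70758$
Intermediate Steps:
$u = -405$ ($u = -3 - 402 = -405$)
$q = 128592$ ($q = 342 \cdot 376 = 128592$)
$d{\left(B \right)} = 128592$
$d{\left(u \right)} + \left(-34\right) 63 \cdot 27 = 128592 + \left(-34\right) 63 \cdot 27 = 128592 - 57834 = 70758$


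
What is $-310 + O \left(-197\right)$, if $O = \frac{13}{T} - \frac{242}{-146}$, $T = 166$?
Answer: $- \frac{7900475}{12118} \approx -651.96$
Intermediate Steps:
$O = \frac{21035}{12118}$ ($O = \frac{13}{166} - \frac{242}{-146} = 13 \cdot \frac{1}{166} - - \frac{121}{73} = \frac{13}{166} + \frac{121}{73} = \frac{21035}{12118} \approx 1.7358$)
$-310 + O \left(-197\right) = -310 + \frac{21035}{12118} \left(-197\right) = -310 - \frac{4143895}{12118} = - \frac{7900475}{12118}$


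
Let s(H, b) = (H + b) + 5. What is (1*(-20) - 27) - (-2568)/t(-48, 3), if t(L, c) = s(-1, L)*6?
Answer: -624/11 ≈ -56.727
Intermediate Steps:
s(H, b) = 5 + H + b
t(L, c) = 24 + 6*L (t(L, c) = (5 - 1 + L)*6 = (4 + L)*6 = 24 + 6*L)
(1*(-20) - 27) - (-2568)/t(-48, 3) = (1*(-20) - 27) - (-2568)/(24 + 6*(-48)) = (-20 - 27) - (-2568)/(24 - 288) = -47 - (-2568)/(-264) = -47 - (-2568)*(-1)/264 = -47 - 1*107/11 = -47 - 107/11 = -624/11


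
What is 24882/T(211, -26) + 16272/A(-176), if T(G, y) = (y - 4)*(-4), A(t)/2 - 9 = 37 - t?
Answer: 180559/740 ≈ 244.00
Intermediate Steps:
A(t) = 92 - 2*t (A(t) = 18 + 2*(37 - t) = 18 + (74 - 2*t) = 92 - 2*t)
T(G, y) = 16 - 4*y (T(G, y) = (-4 + y)*(-4) = 16 - 4*y)
24882/T(211, -26) + 16272/A(-176) = 24882/(16 - 4*(-26)) + 16272/(92 - 2*(-176)) = 24882/(16 + 104) + 16272/(92 + 352) = 24882/120 + 16272/444 = 24882*(1/120) + 16272*(1/444) = 4147/20 + 1356/37 = 180559/740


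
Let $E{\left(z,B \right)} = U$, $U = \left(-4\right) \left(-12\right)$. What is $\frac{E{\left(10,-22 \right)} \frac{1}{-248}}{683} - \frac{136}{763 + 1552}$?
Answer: $- \frac{2893418}{49015495} \approx -0.059031$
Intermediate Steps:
$U = 48$
$E{\left(z,B \right)} = 48$
$\frac{E{\left(10,-22 \right)} \frac{1}{-248}}{683} - \frac{136}{763 + 1552} = \frac{48 \frac{1}{-248}}{683} - \frac{136}{763 + 1552} = 48 \left(- \frac{1}{248}\right) \frac{1}{683} - \frac{136}{2315} = \left(- \frac{6}{31}\right) \frac{1}{683} - \frac{136}{2315} = - \frac{6}{21173} - \frac{136}{2315} = - \frac{2893418}{49015495}$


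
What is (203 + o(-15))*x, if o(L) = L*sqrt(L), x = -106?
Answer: -21518 + 1590*I*sqrt(15) ≈ -21518.0 + 6158.0*I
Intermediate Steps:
o(L) = L**(3/2)
(203 + o(-15))*x = (203 + (-15)**(3/2))*(-106) = (203 - 15*I*sqrt(15))*(-106) = -21518 + 1590*I*sqrt(15)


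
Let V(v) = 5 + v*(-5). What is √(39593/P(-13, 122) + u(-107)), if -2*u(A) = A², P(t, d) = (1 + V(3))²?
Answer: I*√1696366/18 ≈ 72.358*I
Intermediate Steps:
V(v) = 5 - 5*v
P(t, d) = 81 (P(t, d) = (1 + (5 - 5*3))² = (1 + (5 - 15))² = (1 - 10)² = (-9)² = 81)
u(A) = -A²/2
√(39593/P(-13, 122) + u(-107)) = √(39593/81 - ½*(-107)²) = √(39593*(1/81) - ½*11449) = √(39593/81 - 11449/2) = √(-848183/162) = I*√1696366/18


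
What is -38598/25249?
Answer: -5514/3607 ≈ -1.5287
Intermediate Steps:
-38598/25249 = -1*5514/3607 = -5514/3607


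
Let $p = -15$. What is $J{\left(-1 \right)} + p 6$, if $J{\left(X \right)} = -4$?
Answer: $-94$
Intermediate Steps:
$J{\left(-1 \right)} + p 6 = -4 - 90 = -94$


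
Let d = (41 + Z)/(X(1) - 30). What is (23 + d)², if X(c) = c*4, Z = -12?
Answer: 323761/676 ≈ 478.94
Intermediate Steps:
X(c) = 4*c
d = -29/26 (d = (41 - 12)/(4*1 - 30) = 29/(4 - 30) = 29/(-26) = 29*(-1/26) = -29/26 ≈ -1.1154)
(23 + d)² = (23 - 29/26)² = (569/26)² = 323761/676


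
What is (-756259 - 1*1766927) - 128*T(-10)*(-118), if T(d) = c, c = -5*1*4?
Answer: -2825266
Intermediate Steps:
c = -20 (c = -5*4 = -20)
T(d) = -20
(-756259 - 1*1766927) - 128*T(-10)*(-118) = (-756259 - 1*1766927) - 128*(-20)*(-118) = (-756259 - 1766927) - (-2560)*(-118) = -2523186 - 1*302080 = -2523186 - 302080 = -2825266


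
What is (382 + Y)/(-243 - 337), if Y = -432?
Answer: 5/58 ≈ 0.086207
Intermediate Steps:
(382 + Y)/(-243 - 337) = (382 - 432)/(-243 - 337) = -50/(-580) = -50*(-1/580) = 5/58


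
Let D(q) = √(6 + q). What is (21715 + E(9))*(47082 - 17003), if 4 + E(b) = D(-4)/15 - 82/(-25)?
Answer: 16328595703/25 + 30079*√2/15 ≈ 6.5315e+8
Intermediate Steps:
E(b) = -18/25 + √2/15 (E(b) = -4 + (√(6 - 4)/15 - 82/(-25)) = -4 + (√2*(1/15) - 82*(-1/25)) = -4 + (√2/15 + 82/25) = -4 + (82/25 + √2/15) = -18/25 + √2/15)
(21715 + E(9))*(47082 - 17003) = (21715 + (-18/25 + √2/15))*(47082 - 17003) = (542857/25 + √2/15)*30079 = 16328595703/25 + 30079*√2/15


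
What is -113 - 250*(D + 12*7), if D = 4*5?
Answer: -26113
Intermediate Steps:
D = 20
-113 - 250*(D + 12*7) = -113 - 250*(20 + 12*7) = -113 - 250*(20 + 84) = -113 - 250*104 = -113 - 26000 = -26113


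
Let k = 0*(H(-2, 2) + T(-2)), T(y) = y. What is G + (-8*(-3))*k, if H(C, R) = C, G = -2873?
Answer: -2873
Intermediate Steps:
k = 0 (k = 0*(-2 - 2) = 0*(-4) = 0)
G + (-8*(-3))*k = -2873 - 8*(-3)*0 = -2873 + 24*0 = -2873 + 0 = -2873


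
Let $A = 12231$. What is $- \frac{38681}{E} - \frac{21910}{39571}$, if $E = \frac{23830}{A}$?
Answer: $- \frac{2674550216983}{134710990} \approx -19854.0$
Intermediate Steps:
$E = \frac{23830}{12231} \approx 1.9483$
$- \frac{38681}{E} - \frac{21910}{39571} = - \frac{38681}{\frac{23830}{12231}} - \frac{21910}{39571} = \left(-38681\right) \frac{12231}{23830} - \frac{3130}{5653} = - \frac{473107311}{23830} - \frac{3130}{5653} = - \frac{2674550216983}{134710990}$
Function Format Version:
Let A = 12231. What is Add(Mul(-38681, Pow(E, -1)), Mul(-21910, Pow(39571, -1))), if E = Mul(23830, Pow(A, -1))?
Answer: Rational(-2674550216983, 134710990) ≈ -19854.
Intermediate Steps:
E = Rational(23830, 12231) (E = Mul(23830, Pow(12231, -1)) = Mul(23830, Rational(1, 12231)) = Rational(23830, 12231) ≈ 1.9483)
Add(Mul(-38681, Pow(E, -1)), Mul(-21910, Pow(39571, -1))) = Add(Mul(-38681, Pow(Rational(23830, 12231), -1)), Mul(-21910, Pow(39571, -1))) = Add(Mul(-38681, Rational(12231, 23830)), Mul(-21910, Rational(1, 39571))) = Add(Rational(-473107311, 23830), Rational(-3130, 5653)) = Rational(-2674550216983, 134710990)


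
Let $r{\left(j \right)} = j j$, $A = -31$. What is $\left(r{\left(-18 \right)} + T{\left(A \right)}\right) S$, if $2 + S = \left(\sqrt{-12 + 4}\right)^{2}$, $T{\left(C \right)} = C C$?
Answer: $-12850$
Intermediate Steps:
$T{\left(C \right)} = C^{2}$
$S = -10$ ($S = -2 + \left(\sqrt{-12 + 4}\right)^{2} = -2 + \left(\sqrt{-8}\right)^{2} = -2 + \left(2 i \sqrt{2}\right)^{2} = -2 - 8 = -10$)
$r{\left(j \right)} = j^{2}$
$\left(r{\left(-18 \right)} + T{\left(A \right)}\right) S = \left(\left(-18\right)^{2} + \left(-31\right)^{2}\right) \left(-10\right) = \left(324 + 961\right) \left(-10\right) = 1285 \left(-10\right) = -12850$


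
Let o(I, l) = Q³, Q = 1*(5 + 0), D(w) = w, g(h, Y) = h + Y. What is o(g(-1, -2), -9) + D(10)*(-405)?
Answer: -3925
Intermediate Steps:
g(h, Y) = Y + h
Q = 5 (Q = 1*5 = 5)
o(I, l) = 125 (o(I, l) = 5³ = 125)
o(g(-1, -2), -9) + D(10)*(-405) = 125 + 10*(-405) = 125 - 4050 = -3925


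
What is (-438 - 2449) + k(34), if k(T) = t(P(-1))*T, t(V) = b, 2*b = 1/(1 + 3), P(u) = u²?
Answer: -11531/4 ≈ -2882.8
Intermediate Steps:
b = ⅛ (b = 1/(2*(1 + 3)) = (½)/4 = (½)*(¼) = ⅛ ≈ 0.12500)
t(V) = ⅛
k(T) = T/8
(-438 - 2449) + k(34) = (-438 - 2449) + (⅛)*34 = -2887 + 17/4 = -11531/4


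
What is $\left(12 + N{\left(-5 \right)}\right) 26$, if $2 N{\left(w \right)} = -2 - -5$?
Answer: $351$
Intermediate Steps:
$N{\left(w \right)} = \frac{3}{2}$ ($N{\left(w \right)} = \frac{-2 - -5}{2} = \frac{-2 + 5}{2} = \frac{1}{2} \cdot 3 = \frac{3}{2}$)
$\left(12 + N{\left(-5 \right)}\right) 26 = \left(12 + \frac{3}{2}\right) 26 = \frac{27}{2} \cdot 26 = 351$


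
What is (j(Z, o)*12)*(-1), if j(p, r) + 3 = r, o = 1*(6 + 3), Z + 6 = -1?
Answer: -72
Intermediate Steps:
Z = -7 (Z = -6 - 1 = -7)
o = 9 (o = 1*9 = 9)
j(p, r) = -3 + r
(j(Z, o)*12)*(-1) = ((-3 + 9)*12)*(-1) = (6*12)*(-1) = 72*(-1) = -72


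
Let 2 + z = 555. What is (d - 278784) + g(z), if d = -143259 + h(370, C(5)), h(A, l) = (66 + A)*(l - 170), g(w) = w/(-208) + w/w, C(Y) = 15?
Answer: -101841929/208 ≈ -4.8962e+5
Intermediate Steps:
z = 553 (z = -2 + 555 = 553)
g(w) = 1 - w/208 (g(w) = w*(-1/208) + 1 = -w/208 + 1 = 1 - w/208)
h(A, l) = (-170 + l)*(66 + A) (h(A, l) = (66 + A)*(-170 + l) = (-170 + l)*(66 + A))
d = -210839 (d = -143259 + (-11220 - 170*370 + 66*15 + 370*15) = -143259 + (-11220 - 62900 + 990 + 5550) = -143259 - 67580 = -210839)
(d - 278784) + g(z) = (-210839 - 278784) + (1 - 1/208*553) = -489623 + (1 - 553/208) = -489623 - 345/208 = -101841929/208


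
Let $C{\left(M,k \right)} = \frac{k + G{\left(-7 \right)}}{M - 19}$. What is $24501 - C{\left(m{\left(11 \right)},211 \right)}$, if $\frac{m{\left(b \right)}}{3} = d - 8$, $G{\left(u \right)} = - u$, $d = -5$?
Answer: $\frac{710638}{29} \approx 24505.0$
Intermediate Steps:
$m{\left(b \right)} = -39$ ($m{\left(b \right)} = 3 \left(-5 - 8\right) = 3 \left(-13\right) = -39$)
$C{\left(M,k \right)} = \frac{7 + k}{-19 + M}$ ($C{\left(M,k \right)} = \frac{k - -7}{M - 19} = \frac{k + 7}{-19 + M} = \frac{7 + k}{-19 + M}$)
$24501 - C{\left(m{\left(11 \right)},211 \right)} = 24501 - \frac{7 + 211}{-19 - 39} = 24501 - \frac{1}{-58} \cdot 218 = 24501 - \left(- \frac{1}{58}\right) 218 = 24501 - - \frac{109}{29} = 24501 + \frac{109}{29} = \frac{710638}{29}$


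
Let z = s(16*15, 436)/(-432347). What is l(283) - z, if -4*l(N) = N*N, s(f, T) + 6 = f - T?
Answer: -34626239691/1729388 ≈ -20022.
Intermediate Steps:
s(f, T) = -6 + f - T (s(f, T) = -6 + (f - T) = -6 + f - T)
l(N) = -N²/4 (l(N) = -N*N/4 = -N²/4)
z = 202/432347 (z = (-6 + 16*15 - 1*436)/(-432347) = (-6 + 240 - 436)*(-1/432347) = -202*(-1/432347) = 202/432347 ≈ 0.00046722)
l(283) - z = -¼*283² - 1*202/432347 = -¼*80089 - 202/432347 = -80089/4 - 202/432347 = -34626239691/1729388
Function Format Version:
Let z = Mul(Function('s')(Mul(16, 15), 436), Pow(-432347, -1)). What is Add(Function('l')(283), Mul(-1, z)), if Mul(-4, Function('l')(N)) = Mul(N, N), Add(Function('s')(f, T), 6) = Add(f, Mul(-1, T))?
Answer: Rational(-34626239691, 1729388) ≈ -20022.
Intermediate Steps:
Function('s')(f, T) = Add(-6, f, Mul(-1, T)) (Function('s')(f, T) = Add(-6, Add(f, Mul(-1, T))) = Add(-6, f, Mul(-1, T)))
Function('l')(N) = Mul(Rational(-1, 4), Pow(N, 2)) (Function('l')(N) = Mul(Rational(-1, 4), Mul(N, N)) = Mul(Rational(-1, 4), Pow(N, 2)))
z = Rational(202, 432347) (z = Mul(Add(-6, Mul(16, 15), Mul(-1, 436)), Pow(-432347, -1)) = Mul(Add(-6, 240, -436), Rational(-1, 432347)) = Mul(-202, Rational(-1, 432347)) = Rational(202, 432347) ≈ 0.00046722)
Add(Function('l')(283), Mul(-1, z)) = Add(Mul(Rational(-1, 4), Pow(283, 2)), Mul(-1, Rational(202, 432347))) = Add(Mul(Rational(-1, 4), 80089), Rational(-202, 432347)) = Add(Rational(-80089, 4), Rational(-202, 432347)) = Rational(-34626239691, 1729388)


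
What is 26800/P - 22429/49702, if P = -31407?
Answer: -2036441203/1560990714 ≈ -1.3046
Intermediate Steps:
26800/P - 22429/49702 = 26800/(-31407) - 22429/49702 = 26800*(-1/31407) - 22429*1/49702 = -26800/31407 - 22429/49702 = -2036441203/1560990714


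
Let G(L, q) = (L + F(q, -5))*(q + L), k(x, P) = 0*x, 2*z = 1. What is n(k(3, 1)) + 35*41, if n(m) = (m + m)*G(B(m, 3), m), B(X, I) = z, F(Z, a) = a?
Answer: 1435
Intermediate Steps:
z = ½ (z = (½)*1 = ½ ≈ 0.50000)
B(X, I) = ½
k(x, P) = 0
G(L, q) = (-5 + L)*(L + q) (G(L, q) = (L - 5)*(q + L) = (-5 + L)*(L + q))
n(m) = 2*m*(-9/4 - 9*m/2) (n(m) = (m + m)*((½)² - 5*½ - 5*m + m/2) = (2*m)*(¼ - 5/2 - 5*m + m/2) = (2*m)*(-9/4 - 9*m/2) = 2*m*(-9/4 - 9*m/2))
n(k(3, 1)) + 35*41 = (9/2)*0*(-1 - 2*0) + 35*41 = (9/2)*0*(-1 + 0) + 1435 = (9/2)*0*(-1) + 1435 = 0 + 1435 = 1435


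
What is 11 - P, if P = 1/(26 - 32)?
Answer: 67/6 ≈ 11.167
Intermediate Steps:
P = -⅙ (P = 1/(-6) = -⅙ ≈ -0.16667)
11 - P = 11 - 1*(-⅙) = 11 + ⅙ = 67/6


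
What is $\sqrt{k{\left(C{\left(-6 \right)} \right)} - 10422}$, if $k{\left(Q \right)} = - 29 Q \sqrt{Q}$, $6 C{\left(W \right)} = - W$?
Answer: $i \sqrt{10451} \approx 102.23 i$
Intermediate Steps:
$C{\left(W \right)} = - \frac{W}{6}$ ($C{\left(W \right)} = \frac{\left(-1\right) W}{6} = - \frac{W}{6}$)
$k{\left(Q \right)} = - 29 Q^{\frac{3}{2}}$
$\sqrt{k{\left(C{\left(-6 \right)} \right)} - 10422} = \sqrt{- 29 \left(\left(- \frac{1}{6}\right) \left(-6\right)\right)^{\frac{3}{2}} - 10422} = \sqrt{- 29 \cdot 1^{\frac{3}{2}} - 10422} = \sqrt{\left(-29\right) 1 - 10422} = \sqrt{-29 - 10422} = \sqrt{-10451} = i \sqrt{10451}$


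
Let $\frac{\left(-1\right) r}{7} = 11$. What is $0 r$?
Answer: $0$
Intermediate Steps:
$r = -77$ ($r = \left(-7\right) 11 = -77$)
$0 r = 0 \left(-77\right) = 0$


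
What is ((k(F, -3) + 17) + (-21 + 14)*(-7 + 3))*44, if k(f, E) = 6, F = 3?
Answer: 2244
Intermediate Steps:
((k(F, -3) + 17) + (-21 + 14)*(-7 + 3))*44 = ((6 + 17) + (-21 + 14)*(-7 + 3))*44 = (23 - 7*(-4))*44 = (23 + 28)*44 = 51*44 = 2244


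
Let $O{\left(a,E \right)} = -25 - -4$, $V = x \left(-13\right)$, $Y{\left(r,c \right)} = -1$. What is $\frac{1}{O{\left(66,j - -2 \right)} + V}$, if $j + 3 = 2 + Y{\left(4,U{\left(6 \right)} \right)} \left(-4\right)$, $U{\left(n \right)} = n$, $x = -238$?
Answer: $\frac{1}{3073} \approx 0.00032541$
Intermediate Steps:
$V = 3094$ ($V = \left(-238\right) \left(-13\right) = 3094$)
$j = 3$ ($j = -3 + \left(2 - -4\right) = -3 + \left(2 + 4\right) = -3 + 6 = 3$)
$O{\left(a,E \right)} = -21$ ($O{\left(a,E \right)} = -25 + 4 = -21$)
$\frac{1}{O{\left(66,j - -2 \right)} + V} = \frac{1}{-21 + 3094} = \frac{1}{3073}$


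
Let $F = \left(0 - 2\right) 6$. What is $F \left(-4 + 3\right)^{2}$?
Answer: $-12$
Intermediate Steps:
$F = -12$ ($F = \left(-2\right) 6 = -12$)
$F \left(-4 + 3\right)^{2} = - 12 \left(-4 + 3\right)^{2} = - 12 \left(-1\right)^{2} = \left(-12\right) 1 = -12$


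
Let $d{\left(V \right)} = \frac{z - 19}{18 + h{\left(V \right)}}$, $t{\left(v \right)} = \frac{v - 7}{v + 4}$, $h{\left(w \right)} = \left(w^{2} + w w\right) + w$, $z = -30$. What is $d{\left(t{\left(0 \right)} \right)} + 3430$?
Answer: $\frac{613578}{179} \approx 3427.8$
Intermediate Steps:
$h{\left(w \right)} = w + 2 w^{2}$ ($h{\left(w \right)} = \left(w^{2} + w^{2}\right) + w = 2 w^{2} + w = w + 2 w^{2}$)
$t{\left(v \right)} = \frac{-7 + v}{4 + v}$
$d{\left(V \right)} = - \frac{49}{18 + V \left(1 + 2 V\right)}$ ($d{\left(V \right)} = \frac{-30 - 19}{18 + V \left(1 + 2 V\right)} = - \frac{49}{18 + V \left(1 + 2 V\right)}$)
$d{\left(t{\left(0 \right)} \right)} + 3430 = - \frac{49}{18 + \frac{-7 + 0}{4 + 0} \left(1 + 2 \frac{-7 + 0}{4 + 0}\right)} + 3430 = - \frac{49}{18 + \frac{1}{4} \left(-7\right) \left(1 + 2 \cdot \frac{1}{4} \left(-7\right)\right)} + 3430 = - \frac{49}{18 - \frac{7 \left(1 + 2 \left(- \frac{7}{4}\right)\right)}{4}} + 3430 = - \frac{49}{18 - \frac{7 \left(1 - \frac{7}{2}\right)}{4}} + 3430 = - \frac{49}{18 - - \frac{35}{8}} + 3430 = - \frac{49}{18 + \frac{35}{8}} + 3430 = - \frac{49}{\frac{179}{8}} + 3430 = \left(-49\right) \frac{8}{179} + 3430 = - \frac{392}{179} + 3430 = \frac{613578}{179}$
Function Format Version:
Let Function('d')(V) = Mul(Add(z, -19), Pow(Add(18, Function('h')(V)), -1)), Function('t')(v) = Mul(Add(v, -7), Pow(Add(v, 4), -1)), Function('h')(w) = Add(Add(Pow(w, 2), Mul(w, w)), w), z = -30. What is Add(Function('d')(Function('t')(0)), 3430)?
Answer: Rational(613578, 179) ≈ 3427.8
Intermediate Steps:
Function('h')(w) = Add(w, Mul(2, Pow(w, 2))) (Function('h')(w) = Add(Add(Pow(w, 2), Pow(w, 2)), w) = Add(Mul(2, Pow(w, 2)), w) = Add(w, Mul(2, Pow(w, 2))))
Function('t')(v) = Mul(Pow(Add(4, v), -1), Add(-7, v)) (Function('t')(v) = Mul(Add(-7, v), Pow(Add(4, v), -1)) = Mul(Pow(Add(4, v), -1), Add(-7, v)))
Function('d')(V) = Mul(-49, Pow(Add(18, Mul(V, Add(1, Mul(2, V)))), -1)) (Function('d')(V) = Mul(Add(-30, -19), Pow(Add(18, Mul(V, Add(1, Mul(2, V)))), -1)) = Mul(-49, Pow(Add(18, Mul(V, Add(1, Mul(2, V)))), -1)))
Add(Function('d')(Function('t')(0)), 3430) = Add(Mul(-49, Pow(Add(18, Mul(Mul(Pow(Add(4, 0), -1), Add(-7, 0)), Add(1, Mul(2, Mul(Pow(Add(4, 0), -1), Add(-7, 0)))))), -1)), 3430) = Add(Mul(-49, Pow(Add(18, Mul(Mul(Pow(4, -1), -7), Add(1, Mul(2, Mul(Pow(4, -1), -7))))), -1)), 3430) = Add(Mul(-49, Pow(Add(18, Mul(Mul(Rational(1, 4), -7), Add(1, Mul(2, Mul(Rational(1, 4), -7))))), -1)), 3430) = Add(Mul(-49, Pow(Add(18, Mul(Rational(-7, 4), Add(1, Mul(2, Rational(-7, 4))))), -1)), 3430) = Add(Mul(-49, Pow(Add(18, Mul(Rational(-7, 4), Add(1, Rational(-7, 2)))), -1)), 3430) = Add(Mul(-49, Pow(Add(18, Mul(Rational(-7, 4), Rational(-5, 2))), -1)), 3430) = Add(Mul(-49, Pow(Add(18, Rational(35, 8)), -1)), 3430) = Add(Mul(-49, Pow(Rational(179, 8), -1)), 3430) = Add(Mul(-49, Rational(8, 179)), 3430) = Add(Rational(-392, 179), 3430) = Rational(613578, 179)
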